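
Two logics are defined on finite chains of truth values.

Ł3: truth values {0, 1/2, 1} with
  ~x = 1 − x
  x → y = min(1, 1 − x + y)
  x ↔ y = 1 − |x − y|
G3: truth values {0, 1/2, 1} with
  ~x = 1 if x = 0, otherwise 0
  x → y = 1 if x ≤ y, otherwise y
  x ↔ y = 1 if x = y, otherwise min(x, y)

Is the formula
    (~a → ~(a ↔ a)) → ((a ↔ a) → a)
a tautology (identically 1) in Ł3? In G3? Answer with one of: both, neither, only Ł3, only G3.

In Ł3: every assignment gives 1 — tautology.
In G3: at a = 1/2 the value is 1/2 — not a tautology.

only Ł3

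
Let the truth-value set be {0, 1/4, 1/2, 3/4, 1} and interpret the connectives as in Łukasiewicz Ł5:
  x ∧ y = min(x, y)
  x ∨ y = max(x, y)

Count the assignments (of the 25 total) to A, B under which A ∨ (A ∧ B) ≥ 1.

5

value 1: 5 assignments (counts)
value 3/4: 5 assignments
value 1/2: 5 assignments
value 1/4: 5 assignments
value 0: 5 assignments
So 5 of the 25 assignments meet the threshold.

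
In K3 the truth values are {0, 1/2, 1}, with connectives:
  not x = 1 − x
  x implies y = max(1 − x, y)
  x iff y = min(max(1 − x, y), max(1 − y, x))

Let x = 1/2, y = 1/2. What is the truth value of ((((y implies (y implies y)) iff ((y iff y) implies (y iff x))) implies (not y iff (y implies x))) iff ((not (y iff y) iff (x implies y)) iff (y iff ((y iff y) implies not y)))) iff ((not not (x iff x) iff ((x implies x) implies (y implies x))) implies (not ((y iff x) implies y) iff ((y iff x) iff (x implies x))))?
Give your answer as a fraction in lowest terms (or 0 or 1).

y implies y = 1/2 implies 1/2 = 1/2
y implies (y implies y) = 1/2 implies 1/2 = 1/2
y iff y = 1/2 iff 1/2 = 1/2
y iff x = 1/2 iff 1/2 = 1/2
(y iff y) implies (y iff x) = 1/2 implies 1/2 = 1/2
(y implies (y implies y)) iff ((y iff y) implies (y iff x)) = 1/2 iff 1/2 = 1/2
not y = not 1/2 = 1/2
y implies x = 1/2 implies 1/2 = 1/2
not y iff (y implies x) = 1/2 iff 1/2 = 1/2
((y implies (y implies y)) iff ((y iff y) implies (y iff x))) implies (not y iff (y implies x)) = 1/2 implies 1/2 = 1/2
y iff y = 1/2 iff 1/2 = 1/2
not (y iff y) = not 1/2 = 1/2
x implies y = 1/2 implies 1/2 = 1/2
not (y iff y) iff (x implies y) = 1/2 iff 1/2 = 1/2
y iff y = 1/2 iff 1/2 = 1/2
not y = not 1/2 = 1/2
(y iff y) implies not y = 1/2 implies 1/2 = 1/2
y iff ((y iff y) implies not y) = 1/2 iff 1/2 = 1/2
(not (y iff y) iff (x implies y)) iff (y iff ((y iff y) implies not y)) = 1/2 iff 1/2 = 1/2
(((y implies (y implies y)) iff ((y iff y) implies (y iff x))) implies (not y iff (y implies x))) iff ((not (y iff y) iff (x implies y)) iff (y iff ((y iff y) implies not y))) = 1/2 iff 1/2 = 1/2
x iff x = 1/2 iff 1/2 = 1/2
not (x iff x) = not 1/2 = 1/2
not not (x iff x) = not 1/2 = 1/2
x implies x = 1/2 implies 1/2 = 1/2
y implies x = 1/2 implies 1/2 = 1/2
(x implies x) implies (y implies x) = 1/2 implies 1/2 = 1/2
not not (x iff x) iff ((x implies x) implies (y implies x)) = 1/2 iff 1/2 = 1/2
y iff x = 1/2 iff 1/2 = 1/2
(y iff x) implies y = 1/2 implies 1/2 = 1/2
not ((y iff x) implies y) = not 1/2 = 1/2
y iff x = 1/2 iff 1/2 = 1/2
x implies x = 1/2 implies 1/2 = 1/2
(y iff x) iff (x implies x) = 1/2 iff 1/2 = 1/2
not ((y iff x) implies y) iff ((y iff x) iff (x implies x)) = 1/2 iff 1/2 = 1/2
(not not (x iff x) iff ((x implies x) implies (y implies x))) implies (not ((y iff x) implies y) iff ((y iff x) iff (x implies x))) = 1/2 implies 1/2 = 1/2
((((y implies (y implies y)) iff ((y iff y) implies (y iff x))) implies (not y iff (y implies x))) iff ((not (y iff y) iff (x implies y)) iff (y iff ((y iff y) implies not y)))) iff ((not not (x iff x) iff ((x implies x) implies (y implies x))) implies (not ((y iff x) implies y) iff ((y iff x) iff (x implies x)))) = 1/2 iff 1/2 = 1/2

1/2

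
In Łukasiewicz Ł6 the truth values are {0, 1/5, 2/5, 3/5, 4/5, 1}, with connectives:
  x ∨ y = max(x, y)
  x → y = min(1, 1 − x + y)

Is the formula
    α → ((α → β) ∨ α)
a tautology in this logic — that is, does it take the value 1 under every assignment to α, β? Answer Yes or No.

Yes

At α = 1/5, β = 2/5, for instance:
α → β = 1/5 → 2/5 = 1
(α → β) ∨ α = 1 ∨ 1/5 = 1
α → ((α → β) ∨ α) = 1/5 → 1 = 1
and checking the remaining 35 assignments likewise gives ≥ 1 in every case.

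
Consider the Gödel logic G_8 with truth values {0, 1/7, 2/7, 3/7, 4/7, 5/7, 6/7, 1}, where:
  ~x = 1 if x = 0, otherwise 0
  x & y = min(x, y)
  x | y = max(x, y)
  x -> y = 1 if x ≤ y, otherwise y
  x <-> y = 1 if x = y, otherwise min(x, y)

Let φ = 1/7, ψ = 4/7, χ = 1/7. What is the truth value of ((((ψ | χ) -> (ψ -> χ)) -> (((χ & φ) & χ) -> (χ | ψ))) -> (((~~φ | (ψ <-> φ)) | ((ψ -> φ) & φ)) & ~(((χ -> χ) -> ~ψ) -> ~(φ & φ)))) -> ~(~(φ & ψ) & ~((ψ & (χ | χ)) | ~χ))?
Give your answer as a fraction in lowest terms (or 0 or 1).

1

ψ | χ = 4/7 | 1/7 = 4/7
ψ -> χ = 4/7 -> 1/7 = 1/7
(ψ | χ) -> (ψ -> χ) = 4/7 -> 1/7 = 1/7
χ & φ = 1/7 & 1/7 = 1/7
(χ & φ) & χ = 1/7 & 1/7 = 1/7
χ | ψ = 1/7 | 4/7 = 4/7
((χ & φ) & χ) -> (χ | ψ) = 1/7 -> 4/7 = 1
((ψ | χ) -> (ψ -> χ)) -> (((χ & φ) & χ) -> (χ | ψ)) = 1/7 -> 1 = 1
~φ = ~1/7 = 0
~~φ = ~0 = 1
ψ <-> φ = 4/7 <-> 1/7 = 1/7
~~φ | (ψ <-> φ) = 1 | 1/7 = 1
ψ -> φ = 4/7 -> 1/7 = 1/7
(ψ -> φ) & φ = 1/7 & 1/7 = 1/7
(~~φ | (ψ <-> φ)) | ((ψ -> φ) & φ) = 1 | 1/7 = 1
χ -> χ = 1/7 -> 1/7 = 1
~ψ = ~4/7 = 0
(χ -> χ) -> ~ψ = 1 -> 0 = 0
φ & φ = 1/7 & 1/7 = 1/7
~(φ & φ) = ~1/7 = 0
((χ -> χ) -> ~ψ) -> ~(φ & φ) = 0 -> 0 = 1
~(((χ -> χ) -> ~ψ) -> ~(φ & φ)) = ~1 = 0
((~~φ | (ψ <-> φ)) | ((ψ -> φ) & φ)) & ~(((χ -> χ) -> ~ψ) -> ~(φ & φ)) = 1 & 0 = 0
(((ψ | χ) -> (ψ -> χ)) -> (((χ & φ) & χ) -> (χ | ψ))) -> (((~~φ | (ψ <-> φ)) | ((ψ -> φ) & φ)) & ~(((χ -> χ) -> ~ψ) -> ~(φ & φ))) = 1 -> 0 = 0
φ & ψ = 1/7 & 4/7 = 1/7
~(φ & ψ) = ~1/7 = 0
χ | χ = 1/7 | 1/7 = 1/7
ψ & (χ | χ) = 4/7 & 1/7 = 1/7
~χ = ~1/7 = 0
(ψ & (χ | χ)) | ~χ = 1/7 | 0 = 1/7
~((ψ & (χ | χ)) | ~χ) = ~1/7 = 0
~(φ & ψ) & ~((ψ & (χ | χ)) | ~χ) = 0 & 0 = 0
~(~(φ & ψ) & ~((ψ & (χ | χ)) | ~χ)) = ~0 = 1
((((ψ | χ) -> (ψ -> χ)) -> (((χ & φ) & χ) -> (χ | ψ))) -> (((~~φ | (ψ <-> φ)) | ((ψ -> φ) & φ)) & ~(((χ -> χ) -> ~ψ) -> ~(φ & φ)))) -> ~(~(φ & ψ) & ~((ψ & (χ | χ)) | ~χ)) = 0 -> 1 = 1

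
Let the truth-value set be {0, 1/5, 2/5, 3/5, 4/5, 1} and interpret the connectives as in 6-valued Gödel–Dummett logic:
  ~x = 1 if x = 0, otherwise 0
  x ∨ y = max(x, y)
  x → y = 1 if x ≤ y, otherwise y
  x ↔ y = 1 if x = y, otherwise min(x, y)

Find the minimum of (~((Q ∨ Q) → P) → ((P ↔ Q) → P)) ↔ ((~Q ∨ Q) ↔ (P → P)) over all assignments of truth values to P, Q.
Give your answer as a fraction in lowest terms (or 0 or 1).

1/5

Take P = 0, Q = 1/5:
Q ∨ Q = 1/5 ∨ 1/5 = 1/5
(Q ∨ Q) → P = 1/5 → 0 = 0
~((Q ∨ Q) → P) = ~0 = 1
P ↔ Q = 0 ↔ 1/5 = 0
(P ↔ Q) → P = 0 → 0 = 1
~((Q ∨ Q) → P) → ((P ↔ Q) → P) = 1 → 1 = 1
~Q = ~1/5 = 0
~Q ∨ Q = 0 ∨ 1/5 = 1/5
P → P = 0 → 0 = 1
(~Q ∨ Q) ↔ (P → P) = 1/5 ↔ 1 = 1/5
(~((Q ∨ Q) → P) → ((P ↔ Q) → P)) ↔ ((~Q ∨ Q) ↔ (P → P)) = 1 ↔ 1/5 = 1/5
No assignment yields a value below 1/5, so this is the minimum.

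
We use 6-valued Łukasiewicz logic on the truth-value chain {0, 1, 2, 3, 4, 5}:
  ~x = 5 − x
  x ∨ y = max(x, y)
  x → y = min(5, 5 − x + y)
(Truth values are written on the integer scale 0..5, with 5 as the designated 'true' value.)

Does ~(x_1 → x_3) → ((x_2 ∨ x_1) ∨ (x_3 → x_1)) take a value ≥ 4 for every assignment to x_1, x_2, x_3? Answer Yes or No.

Yes

At x_1 = 0, x_2 = 1, x_3 = 0, for instance:
x_1 → x_3 = 0 → 0 = 5
~(x_1 → x_3) = ~5 = 0
x_2 ∨ x_1 = 1 ∨ 0 = 1
x_3 → x_1 = 0 → 0 = 5
(x_2 ∨ x_1) ∨ (x_3 → x_1) = 1 ∨ 5 = 5
~(x_1 → x_3) → ((x_2 ∨ x_1) ∨ (x_3 → x_1)) = 0 → 5 = 5
and checking the remaining 215 assignments likewise gives ≥ 4 in every case.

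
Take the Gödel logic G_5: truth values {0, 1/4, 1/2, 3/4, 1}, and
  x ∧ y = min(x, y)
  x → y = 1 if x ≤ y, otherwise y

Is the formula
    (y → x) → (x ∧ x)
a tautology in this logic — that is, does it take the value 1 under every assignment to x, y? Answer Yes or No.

No

Counterexample: take x = 0, y = 0.
y → x = 0 → 0 = 1
x ∧ x = 0 ∧ 0 = 0
(y → x) → (x ∧ x) = 1 → 0 = 0
This gives 0 ≠ 1.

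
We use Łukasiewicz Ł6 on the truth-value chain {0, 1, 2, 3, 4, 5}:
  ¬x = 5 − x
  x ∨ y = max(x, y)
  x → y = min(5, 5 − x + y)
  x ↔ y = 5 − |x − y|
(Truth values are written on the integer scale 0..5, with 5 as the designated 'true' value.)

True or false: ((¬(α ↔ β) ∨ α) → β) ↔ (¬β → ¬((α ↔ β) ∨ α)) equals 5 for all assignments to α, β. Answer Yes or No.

No

Counterexample: take α = 0, β = 0.
α ↔ β = 0 ↔ 0 = 5
¬(α ↔ β) = ¬5 = 0
¬(α ↔ β) ∨ α = 0 ∨ 0 = 0
(¬(α ↔ β) ∨ α) → β = 0 → 0 = 5
¬β = ¬0 = 5
α ↔ β = 0 ↔ 0 = 5
(α ↔ β) ∨ α = 5 ∨ 0 = 5
¬((α ↔ β) ∨ α) = ¬5 = 0
¬β → ¬((α ↔ β) ∨ α) = 5 → 0 = 0
((¬(α ↔ β) ∨ α) → β) ↔ (¬β → ¬((α ↔ β) ∨ α)) = 5 ↔ 0 = 0
This gives 0 ≠ 5.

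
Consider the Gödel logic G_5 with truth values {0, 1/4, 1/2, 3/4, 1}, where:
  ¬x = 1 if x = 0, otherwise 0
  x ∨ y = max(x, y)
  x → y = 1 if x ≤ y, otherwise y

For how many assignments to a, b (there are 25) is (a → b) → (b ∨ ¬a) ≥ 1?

19

value 1: 19 assignments (counts)
value 3/4: 3 assignments
value 1/2: 2 assignments
value 1/4: 1 assignment
So 19 of the 25 assignments meet the threshold.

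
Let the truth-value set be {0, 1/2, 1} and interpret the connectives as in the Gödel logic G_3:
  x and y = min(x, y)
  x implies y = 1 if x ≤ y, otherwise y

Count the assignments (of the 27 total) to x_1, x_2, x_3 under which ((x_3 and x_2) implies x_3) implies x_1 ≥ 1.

9

value 1: 9 assignments (counts)
value 1/2: 9 assignments
value 0: 9 assignments
So 9 of the 27 assignments meet the threshold.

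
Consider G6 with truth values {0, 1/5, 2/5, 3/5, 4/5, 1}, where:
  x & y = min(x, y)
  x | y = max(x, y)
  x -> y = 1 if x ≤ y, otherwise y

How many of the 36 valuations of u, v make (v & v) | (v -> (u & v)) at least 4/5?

value 1: 26 assignments (counts)
value 4/5: 4 assignments (counts)
value 3/5: 3 assignments
value 2/5: 2 assignments
value 1/5: 1 assignment
So 30 of the 36 assignments meet the threshold.

30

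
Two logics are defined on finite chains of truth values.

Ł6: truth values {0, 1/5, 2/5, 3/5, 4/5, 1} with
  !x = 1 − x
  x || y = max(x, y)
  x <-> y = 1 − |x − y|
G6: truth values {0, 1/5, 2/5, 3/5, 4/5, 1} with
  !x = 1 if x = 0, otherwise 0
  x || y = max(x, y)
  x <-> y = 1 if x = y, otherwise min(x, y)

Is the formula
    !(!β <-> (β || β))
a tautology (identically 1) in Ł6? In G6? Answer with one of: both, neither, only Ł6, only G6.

In Ł6: at β = 1/5 the value is 3/5 — not a tautology.
In G6: every assignment gives 1 — tautology.

only G6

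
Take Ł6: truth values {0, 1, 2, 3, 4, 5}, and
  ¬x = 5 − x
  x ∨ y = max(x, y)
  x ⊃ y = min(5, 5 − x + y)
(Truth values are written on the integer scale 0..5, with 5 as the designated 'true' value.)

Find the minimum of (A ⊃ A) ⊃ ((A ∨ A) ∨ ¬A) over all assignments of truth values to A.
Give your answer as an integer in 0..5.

Take A = 2:
A ⊃ A = 2 ⊃ 2 = 5
A ∨ A = 2 ∨ 2 = 2
¬A = ¬2 = 3
(A ∨ A) ∨ ¬A = 2 ∨ 3 = 3
(A ⊃ A) ⊃ ((A ∨ A) ∨ ¬A) = 5 ⊃ 3 = 3
No assignment yields a value below 3, so this is the minimum.

3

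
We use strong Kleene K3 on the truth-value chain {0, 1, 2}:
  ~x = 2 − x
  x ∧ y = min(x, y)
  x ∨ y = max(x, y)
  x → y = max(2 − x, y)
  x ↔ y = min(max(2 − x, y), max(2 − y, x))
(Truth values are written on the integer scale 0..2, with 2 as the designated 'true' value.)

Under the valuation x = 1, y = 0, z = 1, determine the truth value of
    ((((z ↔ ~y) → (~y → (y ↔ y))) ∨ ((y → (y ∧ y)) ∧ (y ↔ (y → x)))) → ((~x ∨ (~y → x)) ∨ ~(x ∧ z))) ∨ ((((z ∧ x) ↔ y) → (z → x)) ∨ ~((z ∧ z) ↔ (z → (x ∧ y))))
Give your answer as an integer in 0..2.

1

~y = ~0 = 2
z ↔ ~y = 1 ↔ 2 = 1
~y = ~0 = 2
y ↔ y = 0 ↔ 0 = 2
~y → (y ↔ y) = 2 → 2 = 2
(z ↔ ~y) → (~y → (y ↔ y)) = 1 → 2 = 2
y ∧ y = 0 ∧ 0 = 0
y → (y ∧ y) = 0 → 0 = 2
y → x = 0 → 1 = 2
y ↔ (y → x) = 0 ↔ 2 = 0
(y → (y ∧ y)) ∧ (y ↔ (y → x)) = 2 ∧ 0 = 0
((z ↔ ~y) → (~y → (y ↔ y))) ∨ ((y → (y ∧ y)) ∧ (y ↔ (y → x))) = 2 ∨ 0 = 2
~x = ~1 = 1
~y = ~0 = 2
~y → x = 2 → 1 = 1
~x ∨ (~y → x) = 1 ∨ 1 = 1
x ∧ z = 1 ∧ 1 = 1
~(x ∧ z) = ~1 = 1
(~x ∨ (~y → x)) ∨ ~(x ∧ z) = 1 ∨ 1 = 1
(((z ↔ ~y) → (~y → (y ↔ y))) ∨ ((y → (y ∧ y)) ∧ (y ↔ (y → x)))) → ((~x ∨ (~y → x)) ∨ ~(x ∧ z)) = 2 → 1 = 1
z ∧ x = 1 ∧ 1 = 1
(z ∧ x) ↔ y = 1 ↔ 0 = 1
z → x = 1 → 1 = 1
((z ∧ x) ↔ y) → (z → x) = 1 → 1 = 1
z ∧ z = 1 ∧ 1 = 1
x ∧ y = 1 ∧ 0 = 0
z → (x ∧ y) = 1 → 0 = 1
(z ∧ z) ↔ (z → (x ∧ y)) = 1 ↔ 1 = 1
~((z ∧ z) ↔ (z → (x ∧ y))) = ~1 = 1
(((z ∧ x) ↔ y) → (z → x)) ∨ ~((z ∧ z) ↔ (z → (x ∧ y))) = 1 ∨ 1 = 1
((((z ↔ ~y) → (~y → (y ↔ y))) ∨ ((y → (y ∧ y)) ∧ (y ↔ (y → x)))) → ((~x ∨ (~y → x)) ∨ ~(x ∧ z))) ∨ ((((z ∧ x) ↔ y) → (z → x)) ∨ ~((z ∧ z) ↔ (z → (x ∧ y)))) = 1 ∨ 1 = 1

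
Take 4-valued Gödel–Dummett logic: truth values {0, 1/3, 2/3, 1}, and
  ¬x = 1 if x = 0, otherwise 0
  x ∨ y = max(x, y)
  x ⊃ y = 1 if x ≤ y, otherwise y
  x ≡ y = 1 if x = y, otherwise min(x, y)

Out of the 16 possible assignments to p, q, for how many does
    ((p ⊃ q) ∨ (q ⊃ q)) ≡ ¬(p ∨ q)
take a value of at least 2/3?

p = 0, q = 0 ↦ 1  ≥
p = 0, q = 1/3 ↦ 0  <
p = 0, q = 2/3 ↦ 0  <
p = 0, q = 1 ↦ 0  <
p = 1/3, q = 0 ↦ 0  <
p = 1/3, q = 1/3 ↦ 0  <
p = 1/3, q = 2/3 ↦ 0  <
p = 1/3, q = 1 ↦ 0  <
p = 2/3, q = 0 ↦ 0  <
p = 2/3, q = 1/3 ↦ 0  <
p = 2/3, q = 2/3 ↦ 0  <
p = 2/3, q = 1 ↦ 0  <
p = 1, q = 0 ↦ 0  <
p = 1, q = 1/3 ↦ 0  <
p = 1, q = 2/3 ↦ 0  <
p = 1, q = 1 ↦ 0  <
So 1 of the 16 assignments meets the threshold.

1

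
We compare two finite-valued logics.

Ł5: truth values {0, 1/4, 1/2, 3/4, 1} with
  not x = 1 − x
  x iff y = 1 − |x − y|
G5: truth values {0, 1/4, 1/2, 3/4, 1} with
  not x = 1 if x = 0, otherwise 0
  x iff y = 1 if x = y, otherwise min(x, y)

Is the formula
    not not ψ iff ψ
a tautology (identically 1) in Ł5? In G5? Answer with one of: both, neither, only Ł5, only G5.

In Ł5: every assignment gives 1 — tautology.
In G5: at ψ = 1/4 the value is 1/4 — not a tautology.

only Ł5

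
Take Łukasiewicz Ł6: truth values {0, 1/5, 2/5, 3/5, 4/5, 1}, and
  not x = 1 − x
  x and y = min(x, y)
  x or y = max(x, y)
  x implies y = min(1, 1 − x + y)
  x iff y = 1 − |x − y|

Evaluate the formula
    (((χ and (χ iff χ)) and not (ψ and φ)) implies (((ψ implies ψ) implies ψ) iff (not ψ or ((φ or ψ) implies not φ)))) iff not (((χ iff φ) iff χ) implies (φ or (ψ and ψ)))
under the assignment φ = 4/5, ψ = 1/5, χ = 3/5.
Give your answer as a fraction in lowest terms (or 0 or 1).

1/5

χ iff χ = 3/5 iff 3/5 = 1
χ and (χ iff χ) = 3/5 and 1 = 3/5
ψ and φ = 1/5 and 4/5 = 1/5
not (ψ and φ) = not 1/5 = 4/5
(χ and (χ iff χ)) and not (ψ and φ) = 3/5 and 4/5 = 3/5
ψ implies ψ = 1/5 implies 1/5 = 1
(ψ implies ψ) implies ψ = 1 implies 1/5 = 1/5
not ψ = not 1/5 = 4/5
φ or ψ = 4/5 or 1/5 = 4/5
not φ = not 4/5 = 1/5
(φ or ψ) implies not φ = 4/5 implies 1/5 = 2/5
not ψ or ((φ or ψ) implies not φ) = 4/5 or 2/5 = 4/5
((ψ implies ψ) implies ψ) iff (not ψ or ((φ or ψ) implies not φ)) = 1/5 iff 4/5 = 2/5
((χ and (χ iff χ)) and not (ψ and φ)) implies (((ψ implies ψ) implies ψ) iff (not ψ or ((φ or ψ) implies not φ))) = 3/5 implies 2/5 = 4/5
χ iff φ = 3/5 iff 4/5 = 4/5
(χ iff φ) iff χ = 4/5 iff 3/5 = 4/5
ψ and ψ = 1/5 and 1/5 = 1/5
φ or (ψ and ψ) = 4/5 or 1/5 = 4/5
((χ iff φ) iff χ) implies (φ or (ψ and ψ)) = 4/5 implies 4/5 = 1
not (((χ iff φ) iff χ) implies (φ or (ψ and ψ))) = not 1 = 0
(((χ and (χ iff χ)) and not (ψ and φ)) implies (((ψ implies ψ) implies ψ) iff (not ψ or ((φ or ψ) implies not φ)))) iff not (((χ iff φ) iff χ) implies (φ or (ψ and ψ))) = 4/5 iff 0 = 1/5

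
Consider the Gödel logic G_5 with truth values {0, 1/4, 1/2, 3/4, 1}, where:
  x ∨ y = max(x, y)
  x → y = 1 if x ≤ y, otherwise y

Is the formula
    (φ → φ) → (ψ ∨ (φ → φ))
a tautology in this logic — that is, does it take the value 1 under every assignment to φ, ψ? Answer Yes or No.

Yes

At φ = 0, ψ = 3/4, for instance:
φ → φ = 0 → 0 = 1
ψ ∨ (φ → φ) = 3/4 ∨ 1 = 1
(φ → φ) → (ψ ∨ (φ → φ)) = 1 → 1 = 1
and checking the remaining 24 assignments likewise gives ≥ 1 in every case.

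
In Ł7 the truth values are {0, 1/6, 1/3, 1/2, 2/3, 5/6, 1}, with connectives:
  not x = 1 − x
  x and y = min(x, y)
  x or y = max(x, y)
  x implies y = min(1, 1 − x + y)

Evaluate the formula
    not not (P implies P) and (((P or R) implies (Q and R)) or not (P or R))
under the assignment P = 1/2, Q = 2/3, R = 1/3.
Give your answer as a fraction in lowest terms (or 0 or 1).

P implies P = 1/2 implies 1/2 = 1
not (P implies P) = not 1 = 0
not not (P implies P) = not 0 = 1
P or R = 1/2 or 1/3 = 1/2
Q and R = 2/3 and 1/3 = 1/3
(P or R) implies (Q and R) = 1/2 implies 1/3 = 5/6
P or R = 1/2 or 1/3 = 1/2
not (P or R) = not 1/2 = 1/2
((P or R) implies (Q and R)) or not (P or R) = 5/6 or 1/2 = 5/6
not not (P implies P) and (((P or R) implies (Q and R)) or not (P or R)) = 1 and 5/6 = 5/6

5/6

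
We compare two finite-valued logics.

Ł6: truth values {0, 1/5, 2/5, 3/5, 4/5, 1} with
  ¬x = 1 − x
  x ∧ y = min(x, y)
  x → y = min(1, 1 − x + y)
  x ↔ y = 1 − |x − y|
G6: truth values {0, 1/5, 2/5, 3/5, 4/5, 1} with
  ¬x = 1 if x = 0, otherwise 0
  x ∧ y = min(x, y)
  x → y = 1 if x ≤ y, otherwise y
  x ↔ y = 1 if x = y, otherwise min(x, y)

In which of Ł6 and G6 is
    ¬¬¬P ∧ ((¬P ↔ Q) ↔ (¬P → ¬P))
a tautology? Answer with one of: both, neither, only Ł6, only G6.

neither

In Ł6: at P = 0, Q = 0 the value is 0 — not a tautology.
In G6: at P = 0, Q = 0 the value is 0 — not a tautology.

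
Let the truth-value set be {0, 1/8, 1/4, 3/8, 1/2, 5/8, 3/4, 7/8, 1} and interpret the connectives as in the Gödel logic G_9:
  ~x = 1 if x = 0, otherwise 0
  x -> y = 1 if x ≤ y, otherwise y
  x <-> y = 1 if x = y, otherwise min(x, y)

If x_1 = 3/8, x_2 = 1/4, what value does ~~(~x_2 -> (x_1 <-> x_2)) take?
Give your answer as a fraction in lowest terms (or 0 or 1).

1

~x_2 = ~1/4 = 0
x_1 <-> x_2 = 3/8 <-> 1/4 = 1/4
~x_2 -> (x_1 <-> x_2) = 0 -> 1/4 = 1
~(~x_2 -> (x_1 <-> x_2)) = ~1 = 0
~~(~x_2 -> (x_1 <-> x_2)) = ~0 = 1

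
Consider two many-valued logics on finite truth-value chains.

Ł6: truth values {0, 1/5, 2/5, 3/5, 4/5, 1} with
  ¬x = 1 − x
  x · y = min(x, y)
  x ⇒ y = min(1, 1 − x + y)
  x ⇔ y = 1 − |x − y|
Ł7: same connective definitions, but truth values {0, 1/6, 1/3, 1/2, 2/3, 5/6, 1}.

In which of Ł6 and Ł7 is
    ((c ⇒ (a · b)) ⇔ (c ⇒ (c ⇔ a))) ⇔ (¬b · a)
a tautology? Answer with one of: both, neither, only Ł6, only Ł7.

In Ł6: at a = 0, b = 0, c = 0 the value is 0 — not a tautology.
In Ł7: at a = 0, b = 0, c = 0 the value is 0 — not a tautology.

neither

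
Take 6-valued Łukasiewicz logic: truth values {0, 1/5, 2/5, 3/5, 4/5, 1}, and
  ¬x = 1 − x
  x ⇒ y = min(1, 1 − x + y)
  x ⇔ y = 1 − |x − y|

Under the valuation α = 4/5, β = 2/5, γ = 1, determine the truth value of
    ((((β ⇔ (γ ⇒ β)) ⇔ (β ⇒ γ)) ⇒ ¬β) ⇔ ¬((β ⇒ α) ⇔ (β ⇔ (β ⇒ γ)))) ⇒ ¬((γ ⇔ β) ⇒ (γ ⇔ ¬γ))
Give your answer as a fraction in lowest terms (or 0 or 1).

2/5

γ ⇒ β = 1 ⇒ 2/5 = 2/5
β ⇔ (γ ⇒ β) = 2/5 ⇔ 2/5 = 1
β ⇒ γ = 2/5 ⇒ 1 = 1
(β ⇔ (γ ⇒ β)) ⇔ (β ⇒ γ) = 1 ⇔ 1 = 1
¬β = ¬2/5 = 3/5
((β ⇔ (γ ⇒ β)) ⇔ (β ⇒ γ)) ⇒ ¬β = 1 ⇒ 3/5 = 3/5
β ⇒ α = 2/5 ⇒ 4/5 = 1
β ⇒ γ = 2/5 ⇒ 1 = 1
β ⇔ (β ⇒ γ) = 2/5 ⇔ 1 = 2/5
(β ⇒ α) ⇔ (β ⇔ (β ⇒ γ)) = 1 ⇔ 2/5 = 2/5
¬((β ⇒ α) ⇔ (β ⇔ (β ⇒ γ))) = ¬2/5 = 3/5
(((β ⇔ (γ ⇒ β)) ⇔ (β ⇒ γ)) ⇒ ¬β) ⇔ ¬((β ⇒ α) ⇔ (β ⇔ (β ⇒ γ))) = 3/5 ⇔ 3/5 = 1
γ ⇔ β = 1 ⇔ 2/5 = 2/5
¬γ = ¬1 = 0
γ ⇔ ¬γ = 1 ⇔ 0 = 0
(γ ⇔ β) ⇒ (γ ⇔ ¬γ) = 2/5 ⇒ 0 = 3/5
¬((γ ⇔ β) ⇒ (γ ⇔ ¬γ)) = ¬3/5 = 2/5
((((β ⇔ (γ ⇒ β)) ⇔ (β ⇒ γ)) ⇒ ¬β) ⇔ ¬((β ⇒ α) ⇔ (β ⇔ (β ⇒ γ)))) ⇒ ¬((γ ⇔ β) ⇒ (γ ⇔ ¬γ)) = 1 ⇒ 2/5 = 2/5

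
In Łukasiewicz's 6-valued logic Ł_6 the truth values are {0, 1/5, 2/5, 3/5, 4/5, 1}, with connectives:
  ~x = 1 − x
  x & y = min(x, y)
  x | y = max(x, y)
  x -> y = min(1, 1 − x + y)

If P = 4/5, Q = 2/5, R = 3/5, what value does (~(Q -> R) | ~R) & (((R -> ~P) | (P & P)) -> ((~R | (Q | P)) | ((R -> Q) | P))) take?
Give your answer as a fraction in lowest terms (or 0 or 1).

Q -> R = 2/5 -> 3/5 = 1
~(Q -> R) = ~1 = 0
~R = ~3/5 = 2/5
~(Q -> R) | ~R = 0 | 2/5 = 2/5
~P = ~4/5 = 1/5
R -> ~P = 3/5 -> 1/5 = 3/5
P & P = 4/5 & 4/5 = 4/5
(R -> ~P) | (P & P) = 3/5 | 4/5 = 4/5
~R = ~3/5 = 2/5
Q | P = 2/5 | 4/5 = 4/5
~R | (Q | P) = 2/5 | 4/5 = 4/5
R -> Q = 3/5 -> 2/5 = 4/5
(R -> Q) | P = 4/5 | 4/5 = 4/5
(~R | (Q | P)) | ((R -> Q) | P) = 4/5 | 4/5 = 4/5
((R -> ~P) | (P & P)) -> ((~R | (Q | P)) | ((R -> Q) | P)) = 4/5 -> 4/5 = 1
(~(Q -> R) | ~R) & (((R -> ~P) | (P & P)) -> ((~R | (Q | P)) | ((R -> Q) | P))) = 2/5 & 1 = 2/5

2/5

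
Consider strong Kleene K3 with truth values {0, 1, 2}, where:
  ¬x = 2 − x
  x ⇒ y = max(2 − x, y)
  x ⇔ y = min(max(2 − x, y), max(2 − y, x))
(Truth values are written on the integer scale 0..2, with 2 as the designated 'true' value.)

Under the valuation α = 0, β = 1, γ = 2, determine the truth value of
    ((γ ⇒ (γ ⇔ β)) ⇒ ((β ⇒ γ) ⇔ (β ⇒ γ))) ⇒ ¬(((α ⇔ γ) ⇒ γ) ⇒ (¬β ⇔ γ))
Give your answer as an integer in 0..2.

1

γ ⇔ β = 2 ⇔ 1 = 1
γ ⇒ (γ ⇔ β) = 2 ⇒ 1 = 1
β ⇒ γ = 1 ⇒ 2 = 2
β ⇒ γ = 1 ⇒ 2 = 2
(β ⇒ γ) ⇔ (β ⇒ γ) = 2 ⇔ 2 = 2
(γ ⇒ (γ ⇔ β)) ⇒ ((β ⇒ γ) ⇔ (β ⇒ γ)) = 1 ⇒ 2 = 2
α ⇔ γ = 0 ⇔ 2 = 0
(α ⇔ γ) ⇒ γ = 0 ⇒ 2 = 2
¬β = ¬1 = 1
¬β ⇔ γ = 1 ⇔ 2 = 1
((α ⇔ γ) ⇒ γ) ⇒ (¬β ⇔ γ) = 2 ⇒ 1 = 1
¬(((α ⇔ γ) ⇒ γ) ⇒ (¬β ⇔ γ)) = ¬1 = 1
((γ ⇒ (γ ⇔ β)) ⇒ ((β ⇒ γ) ⇔ (β ⇒ γ))) ⇒ ¬(((α ⇔ γ) ⇒ γ) ⇒ (¬β ⇔ γ)) = 2 ⇒ 1 = 1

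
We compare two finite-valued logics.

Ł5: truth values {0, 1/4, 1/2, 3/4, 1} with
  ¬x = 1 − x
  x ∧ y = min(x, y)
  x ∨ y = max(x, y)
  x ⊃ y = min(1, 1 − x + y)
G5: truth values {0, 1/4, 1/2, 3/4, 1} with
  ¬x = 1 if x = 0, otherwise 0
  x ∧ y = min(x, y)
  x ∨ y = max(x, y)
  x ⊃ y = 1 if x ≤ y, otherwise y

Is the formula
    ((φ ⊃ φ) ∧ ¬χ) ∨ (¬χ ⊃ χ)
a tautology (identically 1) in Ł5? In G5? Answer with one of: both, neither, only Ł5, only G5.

only G5

In Ł5: at φ = 0, χ = 1/4 the value is 3/4 — not a tautology.
In G5: every assignment gives 1 — tautology.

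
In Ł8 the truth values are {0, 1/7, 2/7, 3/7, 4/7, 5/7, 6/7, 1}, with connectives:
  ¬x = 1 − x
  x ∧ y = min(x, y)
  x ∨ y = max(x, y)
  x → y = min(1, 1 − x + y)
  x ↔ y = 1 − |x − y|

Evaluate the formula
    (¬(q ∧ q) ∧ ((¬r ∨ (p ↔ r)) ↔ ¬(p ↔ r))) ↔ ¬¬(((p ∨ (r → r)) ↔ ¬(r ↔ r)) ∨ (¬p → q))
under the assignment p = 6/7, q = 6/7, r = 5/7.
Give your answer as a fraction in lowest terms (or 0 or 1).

q ∧ q = 6/7 ∧ 6/7 = 6/7
¬(q ∧ q) = ¬6/7 = 1/7
¬r = ¬5/7 = 2/7
p ↔ r = 6/7 ↔ 5/7 = 6/7
¬r ∨ (p ↔ r) = 2/7 ∨ 6/7 = 6/7
p ↔ r = 6/7 ↔ 5/7 = 6/7
¬(p ↔ r) = ¬6/7 = 1/7
(¬r ∨ (p ↔ r)) ↔ ¬(p ↔ r) = 6/7 ↔ 1/7 = 2/7
¬(q ∧ q) ∧ ((¬r ∨ (p ↔ r)) ↔ ¬(p ↔ r)) = 1/7 ∧ 2/7 = 1/7
r → r = 5/7 → 5/7 = 1
p ∨ (r → r) = 6/7 ∨ 1 = 1
r ↔ r = 5/7 ↔ 5/7 = 1
¬(r ↔ r) = ¬1 = 0
(p ∨ (r → r)) ↔ ¬(r ↔ r) = 1 ↔ 0 = 0
¬p = ¬6/7 = 1/7
¬p → q = 1/7 → 6/7 = 1
((p ∨ (r → r)) ↔ ¬(r ↔ r)) ∨ (¬p → q) = 0 ∨ 1 = 1
¬(((p ∨ (r → r)) ↔ ¬(r ↔ r)) ∨ (¬p → q)) = ¬1 = 0
¬¬(((p ∨ (r → r)) ↔ ¬(r ↔ r)) ∨ (¬p → q)) = ¬0 = 1
(¬(q ∧ q) ∧ ((¬r ∨ (p ↔ r)) ↔ ¬(p ↔ r))) ↔ ¬¬(((p ∨ (r → r)) ↔ ¬(r ↔ r)) ∨ (¬p → q)) = 1/7 ↔ 1 = 1/7

1/7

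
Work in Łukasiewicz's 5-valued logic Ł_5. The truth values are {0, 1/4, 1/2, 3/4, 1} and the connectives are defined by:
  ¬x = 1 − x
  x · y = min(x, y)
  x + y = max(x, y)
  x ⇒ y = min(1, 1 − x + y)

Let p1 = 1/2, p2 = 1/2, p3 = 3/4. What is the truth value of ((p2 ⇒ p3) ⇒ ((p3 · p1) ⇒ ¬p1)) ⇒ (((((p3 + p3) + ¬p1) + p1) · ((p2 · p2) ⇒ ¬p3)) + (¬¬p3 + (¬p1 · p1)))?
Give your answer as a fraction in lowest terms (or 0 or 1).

3/4

p2 ⇒ p3 = 1/2 ⇒ 3/4 = 1
p3 · p1 = 3/4 · 1/2 = 1/2
¬p1 = ¬1/2 = 1/2
(p3 · p1) ⇒ ¬p1 = 1/2 ⇒ 1/2 = 1
(p2 ⇒ p3) ⇒ ((p3 · p1) ⇒ ¬p1) = 1 ⇒ 1 = 1
p3 + p3 = 3/4 + 3/4 = 3/4
¬p1 = ¬1/2 = 1/2
(p3 + p3) + ¬p1 = 3/4 + 1/2 = 3/4
((p3 + p3) + ¬p1) + p1 = 3/4 + 1/2 = 3/4
p2 · p2 = 1/2 · 1/2 = 1/2
¬p3 = ¬3/4 = 1/4
(p2 · p2) ⇒ ¬p3 = 1/2 ⇒ 1/4 = 3/4
(((p3 + p3) + ¬p1) + p1) · ((p2 · p2) ⇒ ¬p3) = 3/4 · 3/4 = 3/4
¬p3 = ¬3/4 = 1/4
¬¬p3 = ¬1/4 = 3/4
¬p1 = ¬1/2 = 1/2
¬p1 · p1 = 1/2 · 1/2 = 1/2
¬¬p3 + (¬p1 · p1) = 3/4 + 1/2 = 3/4
((((p3 + p3) + ¬p1) + p1) · ((p2 · p2) ⇒ ¬p3)) + (¬¬p3 + (¬p1 · p1)) = 3/4 + 3/4 = 3/4
((p2 ⇒ p3) ⇒ ((p3 · p1) ⇒ ¬p1)) ⇒ (((((p3 + p3) + ¬p1) + p1) · ((p2 · p2) ⇒ ¬p3)) + (¬¬p3 + (¬p1 · p1))) = 1 ⇒ 3/4 = 3/4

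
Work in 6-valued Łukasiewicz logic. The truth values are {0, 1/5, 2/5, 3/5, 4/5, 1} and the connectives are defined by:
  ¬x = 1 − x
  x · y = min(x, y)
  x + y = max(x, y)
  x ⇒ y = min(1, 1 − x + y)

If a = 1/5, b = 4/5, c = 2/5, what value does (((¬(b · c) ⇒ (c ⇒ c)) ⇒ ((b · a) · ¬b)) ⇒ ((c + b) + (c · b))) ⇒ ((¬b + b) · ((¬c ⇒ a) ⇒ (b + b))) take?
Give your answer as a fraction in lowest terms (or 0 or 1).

b · c = 4/5 · 2/5 = 2/5
¬(b · c) = ¬2/5 = 3/5
c ⇒ c = 2/5 ⇒ 2/5 = 1
¬(b · c) ⇒ (c ⇒ c) = 3/5 ⇒ 1 = 1
b · a = 4/5 · 1/5 = 1/5
¬b = ¬4/5 = 1/5
(b · a) · ¬b = 1/5 · 1/5 = 1/5
(¬(b · c) ⇒ (c ⇒ c)) ⇒ ((b · a) · ¬b) = 1 ⇒ 1/5 = 1/5
c + b = 2/5 + 4/5 = 4/5
c · b = 2/5 · 4/5 = 2/5
(c + b) + (c · b) = 4/5 + 2/5 = 4/5
((¬(b · c) ⇒ (c ⇒ c)) ⇒ ((b · a) · ¬b)) ⇒ ((c + b) + (c · b)) = 1/5 ⇒ 4/5 = 1
¬b = ¬4/5 = 1/5
¬b + b = 1/5 + 4/5 = 4/5
¬c = ¬2/5 = 3/5
¬c ⇒ a = 3/5 ⇒ 1/5 = 3/5
b + b = 4/5 + 4/5 = 4/5
(¬c ⇒ a) ⇒ (b + b) = 3/5 ⇒ 4/5 = 1
(¬b + b) · ((¬c ⇒ a) ⇒ (b + b)) = 4/5 · 1 = 4/5
(((¬(b · c) ⇒ (c ⇒ c)) ⇒ ((b · a) · ¬b)) ⇒ ((c + b) + (c · b))) ⇒ ((¬b + b) · ((¬c ⇒ a) ⇒ (b + b))) = 1 ⇒ 4/5 = 4/5

4/5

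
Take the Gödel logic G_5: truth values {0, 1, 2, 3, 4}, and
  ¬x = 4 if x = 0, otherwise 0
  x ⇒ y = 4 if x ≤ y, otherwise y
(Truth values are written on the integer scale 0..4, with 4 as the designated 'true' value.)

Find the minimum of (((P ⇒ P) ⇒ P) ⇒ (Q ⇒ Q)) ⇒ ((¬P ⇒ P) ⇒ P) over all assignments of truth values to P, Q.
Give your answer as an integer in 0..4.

1

Take P = 1, Q = 0:
P ⇒ P = 1 ⇒ 1 = 4
(P ⇒ P) ⇒ P = 4 ⇒ 1 = 1
Q ⇒ Q = 0 ⇒ 0 = 4
((P ⇒ P) ⇒ P) ⇒ (Q ⇒ Q) = 1 ⇒ 4 = 4
¬P = ¬1 = 0
¬P ⇒ P = 0 ⇒ 1 = 4
(¬P ⇒ P) ⇒ P = 4 ⇒ 1 = 1
(((P ⇒ P) ⇒ P) ⇒ (Q ⇒ Q)) ⇒ ((¬P ⇒ P) ⇒ P) = 4 ⇒ 1 = 1
No assignment yields a value below 1, so this is the minimum.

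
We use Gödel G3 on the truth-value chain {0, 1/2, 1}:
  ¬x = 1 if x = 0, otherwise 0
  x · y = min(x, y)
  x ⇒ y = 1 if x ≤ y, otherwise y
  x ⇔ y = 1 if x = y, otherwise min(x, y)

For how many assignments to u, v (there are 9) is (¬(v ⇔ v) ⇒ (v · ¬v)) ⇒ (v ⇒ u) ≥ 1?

6

u = 0, v = 0 ↦ 1  ≥
u = 0, v = 1/2 ↦ 0  <
u = 0, v = 1 ↦ 0  <
u = 1/2, v = 0 ↦ 1  ≥
u = 1/2, v = 1/2 ↦ 1  ≥
u = 1/2, v = 1 ↦ 1/2  <
u = 1, v = 0 ↦ 1  ≥
u = 1, v = 1/2 ↦ 1  ≥
u = 1, v = 1 ↦ 1  ≥
So 6 of the 9 assignments meet the threshold.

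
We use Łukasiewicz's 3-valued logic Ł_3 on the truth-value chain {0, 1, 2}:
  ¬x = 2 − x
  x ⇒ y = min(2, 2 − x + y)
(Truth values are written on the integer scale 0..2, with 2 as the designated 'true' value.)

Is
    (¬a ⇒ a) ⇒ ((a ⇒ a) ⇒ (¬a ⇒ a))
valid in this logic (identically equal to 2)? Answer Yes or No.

a = 0 ↦ 2
a = 1 ↦ 2
a = 2 ↦ 2
Every assignment gives a value ≥ 2.

Yes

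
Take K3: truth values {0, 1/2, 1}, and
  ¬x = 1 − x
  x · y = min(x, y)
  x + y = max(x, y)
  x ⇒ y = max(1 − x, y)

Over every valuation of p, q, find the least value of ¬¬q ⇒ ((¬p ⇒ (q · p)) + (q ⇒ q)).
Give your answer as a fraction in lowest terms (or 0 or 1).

1/2

Take p = 0, q = 1/2:
¬q = ¬1/2 = 1/2
¬¬q = ¬1/2 = 1/2
¬p = ¬0 = 1
q · p = 1/2 · 0 = 0
¬p ⇒ (q · p) = 1 ⇒ 0 = 0
q ⇒ q = 1/2 ⇒ 1/2 = 1/2
(¬p ⇒ (q · p)) + (q ⇒ q) = 0 + 1/2 = 1/2
¬¬q ⇒ ((¬p ⇒ (q · p)) + (q ⇒ q)) = 1/2 ⇒ 1/2 = 1/2
No assignment yields a value below 1/2, so this is the minimum.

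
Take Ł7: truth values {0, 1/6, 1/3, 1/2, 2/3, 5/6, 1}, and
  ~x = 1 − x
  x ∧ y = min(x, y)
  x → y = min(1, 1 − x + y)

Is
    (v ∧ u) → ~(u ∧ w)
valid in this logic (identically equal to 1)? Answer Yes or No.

No

Counterexample: take u = 2/3, v = 1/2, w = 2/3.
v ∧ u = 1/2 ∧ 2/3 = 1/2
u ∧ w = 2/3 ∧ 2/3 = 2/3
~(u ∧ w) = ~2/3 = 1/3
(v ∧ u) → ~(u ∧ w) = 1/2 → 1/3 = 5/6
This gives 5/6 ≠ 1.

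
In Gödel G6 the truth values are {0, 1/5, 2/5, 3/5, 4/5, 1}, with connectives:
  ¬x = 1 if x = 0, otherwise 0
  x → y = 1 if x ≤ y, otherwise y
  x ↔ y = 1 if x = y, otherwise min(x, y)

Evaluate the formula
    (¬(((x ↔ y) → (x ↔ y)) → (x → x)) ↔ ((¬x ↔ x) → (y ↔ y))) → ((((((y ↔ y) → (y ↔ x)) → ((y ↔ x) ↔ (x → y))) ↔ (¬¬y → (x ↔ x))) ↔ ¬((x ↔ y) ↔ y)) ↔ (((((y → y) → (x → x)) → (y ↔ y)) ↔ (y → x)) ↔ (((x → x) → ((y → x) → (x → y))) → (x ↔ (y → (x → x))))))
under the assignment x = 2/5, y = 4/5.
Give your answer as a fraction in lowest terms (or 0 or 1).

x ↔ y = 2/5 ↔ 4/5 = 2/5
x ↔ y = 2/5 ↔ 4/5 = 2/5
(x ↔ y) → (x ↔ y) = 2/5 → 2/5 = 1
x → x = 2/5 → 2/5 = 1
((x ↔ y) → (x ↔ y)) → (x → x) = 1 → 1 = 1
¬(((x ↔ y) → (x ↔ y)) → (x → x)) = ¬1 = 0
¬x = ¬2/5 = 0
¬x ↔ x = 0 ↔ 2/5 = 0
y ↔ y = 4/5 ↔ 4/5 = 1
(¬x ↔ x) → (y ↔ y) = 0 → 1 = 1
¬(((x ↔ y) → (x ↔ y)) → (x → x)) ↔ ((¬x ↔ x) → (y ↔ y)) = 0 ↔ 1 = 0
y ↔ y = 4/5 ↔ 4/5 = 1
y ↔ x = 4/5 ↔ 2/5 = 2/5
(y ↔ y) → (y ↔ x) = 1 → 2/5 = 2/5
y ↔ x = 4/5 ↔ 2/5 = 2/5
x → y = 2/5 → 4/5 = 1
(y ↔ x) ↔ (x → y) = 2/5 ↔ 1 = 2/5
((y ↔ y) → (y ↔ x)) → ((y ↔ x) ↔ (x → y)) = 2/5 → 2/5 = 1
¬y = ¬4/5 = 0
¬¬y = ¬0 = 1
x ↔ x = 2/5 ↔ 2/5 = 1
¬¬y → (x ↔ x) = 1 → 1 = 1
(((y ↔ y) → (y ↔ x)) → ((y ↔ x) ↔ (x → y))) ↔ (¬¬y → (x ↔ x)) = 1 ↔ 1 = 1
x ↔ y = 2/5 ↔ 4/5 = 2/5
(x ↔ y) ↔ y = 2/5 ↔ 4/5 = 2/5
¬((x ↔ y) ↔ y) = ¬2/5 = 0
((((y ↔ y) → (y ↔ x)) → ((y ↔ x) ↔ (x → y))) ↔ (¬¬y → (x ↔ x))) ↔ ¬((x ↔ y) ↔ y) = 1 ↔ 0 = 0
y → y = 4/5 → 4/5 = 1
x → x = 2/5 → 2/5 = 1
(y → y) → (x → x) = 1 → 1 = 1
y ↔ y = 4/5 ↔ 4/5 = 1
((y → y) → (x → x)) → (y ↔ y) = 1 → 1 = 1
y → x = 4/5 → 2/5 = 2/5
(((y → y) → (x → x)) → (y ↔ y)) ↔ (y → x) = 1 ↔ 2/5 = 2/5
x → x = 2/5 → 2/5 = 1
y → x = 4/5 → 2/5 = 2/5
x → y = 2/5 → 4/5 = 1
(y → x) → (x → y) = 2/5 → 1 = 1
(x → x) → ((y → x) → (x → y)) = 1 → 1 = 1
x → x = 2/5 → 2/5 = 1
y → (x → x) = 4/5 → 1 = 1
x ↔ (y → (x → x)) = 2/5 ↔ 1 = 2/5
((x → x) → ((y → x) → (x → y))) → (x ↔ (y → (x → x))) = 1 → 2/5 = 2/5
((((y → y) → (x → x)) → (y ↔ y)) ↔ (y → x)) ↔ (((x → x) → ((y → x) → (x → y))) → (x ↔ (y → (x → x)))) = 2/5 ↔ 2/5 = 1
(((((y ↔ y) → (y ↔ x)) → ((y ↔ x) ↔ (x → y))) ↔ (¬¬y → (x ↔ x))) ↔ ¬((x ↔ y) ↔ y)) ↔ (((((y → y) → (x → x)) → (y ↔ y)) ↔ (y → x)) ↔ (((x → x) → ((y → x) → (x → y))) → (x ↔ (y → (x → x))))) = 0 ↔ 1 = 0
(¬(((x ↔ y) → (x ↔ y)) → (x → x)) ↔ ((¬x ↔ x) → (y ↔ y))) → ((((((y ↔ y) → (y ↔ x)) → ((y ↔ x) ↔ (x → y))) ↔ (¬¬y → (x ↔ x))) ↔ ¬((x ↔ y) ↔ y)) ↔ (((((y → y) → (x → x)) → (y ↔ y)) ↔ (y → x)) ↔ (((x → x) → ((y → x) → (x → y))) → (x ↔ (y → (x → x)))))) = 0 → 0 = 1

1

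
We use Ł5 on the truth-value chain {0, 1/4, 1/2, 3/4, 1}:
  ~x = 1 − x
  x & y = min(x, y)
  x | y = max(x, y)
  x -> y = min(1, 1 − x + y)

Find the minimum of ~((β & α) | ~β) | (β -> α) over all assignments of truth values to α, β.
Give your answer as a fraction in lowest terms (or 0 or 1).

1/2

Take α = 0, β = 1/2:
β & α = 1/2 & 0 = 0
~β = ~1/2 = 1/2
(β & α) | ~β = 0 | 1/2 = 1/2
~((β & α) | ~β) = ~1/2 = 1/2
β -> α = 1/2 -> 0 = 1/2
~((β & α) | ~β) | (β -> α) = 1/2 | 1/2 = 1/2
No assignment yields a value below 1/2, so this is the minimum.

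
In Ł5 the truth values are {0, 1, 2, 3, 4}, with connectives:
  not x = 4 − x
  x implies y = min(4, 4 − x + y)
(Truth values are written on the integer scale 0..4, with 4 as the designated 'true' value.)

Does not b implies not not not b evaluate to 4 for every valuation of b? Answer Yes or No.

Yes

b = 0 ↦ 4
b = 1 ↦ 4
b = 2 ↦ 4
b = 3 ↦ 4
b = 4 ↦ 4
Every assignment gives a value ≥ 4.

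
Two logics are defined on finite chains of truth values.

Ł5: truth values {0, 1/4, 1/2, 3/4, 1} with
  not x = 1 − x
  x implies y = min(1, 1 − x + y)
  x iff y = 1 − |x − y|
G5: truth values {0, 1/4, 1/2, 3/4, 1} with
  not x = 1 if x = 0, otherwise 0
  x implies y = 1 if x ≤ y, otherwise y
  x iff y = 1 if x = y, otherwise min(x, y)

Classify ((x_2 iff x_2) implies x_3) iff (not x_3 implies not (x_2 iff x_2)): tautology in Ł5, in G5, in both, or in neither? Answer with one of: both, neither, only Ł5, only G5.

In Ł5: every assignment gives 1 — tautology.
In G5: at x_2 = 0, x_3 = 1/4 the value is 1/4 — not a tautology.

only Ł5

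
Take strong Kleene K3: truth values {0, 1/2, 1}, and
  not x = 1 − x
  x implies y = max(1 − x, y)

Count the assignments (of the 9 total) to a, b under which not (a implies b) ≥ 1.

a = 0, b = 0 ↦ 0  <
a = 0, b = 1/2 ↦ 0  <
a = 0, b = 1 ↦ 0  <
a = 1/2, b = 0 ↦ 1/2  <
a = 1/2, b = 1/2 ↦ 1/2  <
a = 1/2, b = 1 ↦ 0  <
a = 1, b = 0 ↦ 1  ≥
a = 1, b = 1/2 ↦ 1/2  <
a = 1, b = 1 ↦ 0  <
So 1 of the 9 assignments meets the threshold.

1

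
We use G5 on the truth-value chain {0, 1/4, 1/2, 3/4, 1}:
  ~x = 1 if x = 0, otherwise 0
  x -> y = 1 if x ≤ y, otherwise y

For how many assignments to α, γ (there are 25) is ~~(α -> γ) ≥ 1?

value 1: 21 assignments (counts)
value 0: 4 assignments
So 21 of the 25 assignments meet the threshold.

21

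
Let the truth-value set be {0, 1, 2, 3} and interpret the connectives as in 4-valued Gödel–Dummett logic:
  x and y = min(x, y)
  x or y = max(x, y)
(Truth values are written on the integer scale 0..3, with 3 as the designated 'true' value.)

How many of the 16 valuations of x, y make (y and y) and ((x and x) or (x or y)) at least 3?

4

x = 0, y = 0 ↦ 0  <
x = 0, y = 1 ↦ 1  <
x = 0, y = 2 ↦ 2  <
x = 0, y = 3 ↦ 3  ≥
x = 1, y = 0 ↦ 0  <
x = 1, y = 1 ↦ 1  <
x = 1, y = 2 ↦ 2  <
x = 1, y = 3 ↦ 3  ≥
x = 2, y = 0 ↦ 0  <
x = 2, y = 1 ↦ 1  <
x = 2, y = 2 ↦ 2  <
x = 2, y = 3 ↦ 3  ≥
x = 3, y = 0 ↦ 0  <
x = 3, y = 1 ↦ 1  <
x = 3, y = 2 ↦ 2  <
x = 3, y = 3 ↦ 3  ≥
So 4 of the 16 assignments meet the threshold.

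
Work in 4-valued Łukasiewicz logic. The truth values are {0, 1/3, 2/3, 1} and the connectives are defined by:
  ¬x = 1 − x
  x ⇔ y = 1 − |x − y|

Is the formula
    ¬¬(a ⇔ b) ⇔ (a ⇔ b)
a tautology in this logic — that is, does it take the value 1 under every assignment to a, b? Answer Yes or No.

a = 0, b = 0 ↦ 1
a = 0, b = 1/3 ↦ 1
a = 0, b = 2/3 ↦ 1
a = 0, b = 1 ↦ 1
a = 1/3, b = 0 ↦ 1
a = 1/3, b = 1/3 ↦ 1
a = 1/3, b = 2/3 ↦ 1
a = 1/3, b = 1 ↦ 1
a = 2/3, b = 0 ↦ 1
a = 2/3, b = 1/3 ↦ 1
a = 2/3, b = 2/3 ↦ 1
a = 2/3, b = 1 ↦ 1
a = 1, b = 0 ↦ 1
a = 1, b = 1/3 ↦ 1
a = 1, b = 2/3 ↦ 1
a = 1, b = 1 ↦ 1
Every assignment gives a value ≥ 1.

Yes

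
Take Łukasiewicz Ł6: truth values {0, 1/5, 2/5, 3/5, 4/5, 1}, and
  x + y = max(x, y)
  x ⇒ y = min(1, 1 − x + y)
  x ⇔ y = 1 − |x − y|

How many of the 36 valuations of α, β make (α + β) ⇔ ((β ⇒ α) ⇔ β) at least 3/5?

27

value 1: 7 assignments (counts)
value 4/5: 12 assignments (counts)
value 3/5: 8 assignments (counts)
value 2/5: 4 assignments
value 1/5: 3 assignments
value 0: 2 assignments
So 27 of the 36 assignments meet the threshold.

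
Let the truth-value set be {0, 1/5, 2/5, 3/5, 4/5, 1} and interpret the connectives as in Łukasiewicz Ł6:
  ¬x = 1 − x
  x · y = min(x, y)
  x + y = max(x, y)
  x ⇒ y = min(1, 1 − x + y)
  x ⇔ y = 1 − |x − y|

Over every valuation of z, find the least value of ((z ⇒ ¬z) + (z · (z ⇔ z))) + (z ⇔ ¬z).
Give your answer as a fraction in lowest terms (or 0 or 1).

4/5

Take z = 3/5:
¬z = ¬3/5 = 2/5
z ⇒ ¬z = 3/5 ⇒ 2/5 = 4/5
z ⇔ z = 3/5 ⇔ 3/5 = 1
z · (z ⇔ z) = 3/5 · 1 = 3/5
(z ⇒ ¬z) + (z · (z ⇔ z)) = 4/5 + 3/5 = 4/5
¬z = ¬3/5 = 2/5
z ⇔ ¬z = 3/5 ⇔ 2/5 = 4/5
((z ⇒ ¬z) + (z · (z ⇔ z))) + (z ⇔ ¬z) = 4/5 + 4/5 = 4/5
No assignment yields a value below 4/5, so this is the minimum.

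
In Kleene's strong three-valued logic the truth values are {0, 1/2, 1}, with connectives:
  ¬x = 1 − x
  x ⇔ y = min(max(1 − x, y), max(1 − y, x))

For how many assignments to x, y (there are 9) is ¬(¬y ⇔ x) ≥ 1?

2

x = 0, y = 0 ↦ 1  ≥
x = 0, y = 1/2 ↦ 1/2  <
x = 0, y = 1 ↦ 0  <
x = 1/2, y = 0 ↦ 1/2  <
x = 1/2, y = 1/2 ↦ 1/2  <
x = 1/2, y = 1 ↦ 1/2  <
x = 1, y = 0 ↦ 0  <
x = 1, y = 1/2 ↦ 1/2  <
x = 1, y = 1 ↦ 1  ≥
So 2 of the 9 assignments meet the threshold.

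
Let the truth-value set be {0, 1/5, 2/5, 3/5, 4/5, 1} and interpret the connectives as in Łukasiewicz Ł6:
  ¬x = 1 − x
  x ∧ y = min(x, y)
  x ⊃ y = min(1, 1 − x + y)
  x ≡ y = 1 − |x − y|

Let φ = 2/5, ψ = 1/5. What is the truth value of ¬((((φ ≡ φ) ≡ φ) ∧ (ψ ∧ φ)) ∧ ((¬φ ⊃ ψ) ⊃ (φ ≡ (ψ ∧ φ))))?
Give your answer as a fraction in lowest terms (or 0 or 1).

φ ≡ φ = 2/5 ≡ 2/5 = 1
(φ ≡ φ) ≡ φ = 1 ≡ 2/5 = 2/5
ψ ∧ φ = 1/5 ∧ 2/5 = 1/5
((φ ≡ φ) ≡ φ) ∧ (ψ ∧ φ) = 2/5 ∧ 1/5 = 1/5
¬φ = ¬2/5 = 3/5
¬φ ⊃ ψ = 3/5 ⊃ 1/5 = 3/5
ψ ∧ φ = 1/5 ∧ 2/5 = 1/5
φ ≡ (ψ ∧ φ) = 2/5 ≡ 1/5 = 4/5
(¬φ ⊃ ψ) ⊃ (φ ≡ (ψ ∧ φ)) = 3/5 ⊃ 4/5 = 1
(((φ ≡ φ) ≡ φ) ∧ (ψ ∧ φ)) ∧ ((¬φ ⊃ ψ) ⊃ (φ ≡ (ψ ∧ φ))) = 1/5 ∧ 1 = 1/5
¬((((φ ≡ φ) ≡ φ) ∧ (ψ ∧ φ)) ∧ ((¬φ ⊃ ψ) ⊃ (φ ≡ (ψ ∧ φ)))) = ¬1/5 = 4/5

4/5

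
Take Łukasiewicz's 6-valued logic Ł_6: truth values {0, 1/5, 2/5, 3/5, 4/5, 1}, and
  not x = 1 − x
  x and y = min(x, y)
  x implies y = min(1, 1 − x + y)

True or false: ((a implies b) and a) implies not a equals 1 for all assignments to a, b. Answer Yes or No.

No

Counterexample: take a = 3/5, b = 1/5.
a implies b = 3/5 implies 1/5 = 3/5
(a implies b) and a = 3/5 and 3/5 = 3/5
not a = not 3/5 = 2/5
((a implies b) and a) implies not a = 3/5 implies 2/5 = 4/5
This gives 4/5 ≠ 1.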